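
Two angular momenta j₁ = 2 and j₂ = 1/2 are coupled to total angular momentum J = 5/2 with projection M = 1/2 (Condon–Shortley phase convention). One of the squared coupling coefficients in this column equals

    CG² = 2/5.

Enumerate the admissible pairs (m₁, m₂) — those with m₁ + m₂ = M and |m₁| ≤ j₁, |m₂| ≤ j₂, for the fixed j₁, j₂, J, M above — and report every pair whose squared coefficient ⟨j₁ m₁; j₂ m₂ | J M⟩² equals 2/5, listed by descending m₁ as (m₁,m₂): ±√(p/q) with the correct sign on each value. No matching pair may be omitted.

Admissible pairs with m₁+m₂ = M = 1/2: (0,1/2), (1,-1/2)
  (m₁,m₂)=(1,-1/2): CG² = 2/5, CG = +√(2/5)   ← matches the target
  (m₁,m₂)=(0,1/2): CG² = 3/5, CG = +√(3/5)
Pairs with CG² = 2/5: (1,-1/2): +√(2/5)

(1,-1/2): +√(2/5)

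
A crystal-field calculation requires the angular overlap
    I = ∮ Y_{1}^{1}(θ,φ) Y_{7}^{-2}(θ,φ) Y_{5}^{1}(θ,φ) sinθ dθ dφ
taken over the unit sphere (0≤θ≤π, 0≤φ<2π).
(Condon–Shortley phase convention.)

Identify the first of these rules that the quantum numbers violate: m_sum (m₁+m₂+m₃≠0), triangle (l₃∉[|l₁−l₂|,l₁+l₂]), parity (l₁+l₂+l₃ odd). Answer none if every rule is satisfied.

triangle

m₁+m₂+m₃ = 1 − 2 + 1 = 0  ✓
triangle: need |l₁−l₂| ≤ l₃ ≤ l₁+l₂ = [6,8]; l₃=5 is outside  ✗
parity: l₁+l₂+l₃ = 13 is odd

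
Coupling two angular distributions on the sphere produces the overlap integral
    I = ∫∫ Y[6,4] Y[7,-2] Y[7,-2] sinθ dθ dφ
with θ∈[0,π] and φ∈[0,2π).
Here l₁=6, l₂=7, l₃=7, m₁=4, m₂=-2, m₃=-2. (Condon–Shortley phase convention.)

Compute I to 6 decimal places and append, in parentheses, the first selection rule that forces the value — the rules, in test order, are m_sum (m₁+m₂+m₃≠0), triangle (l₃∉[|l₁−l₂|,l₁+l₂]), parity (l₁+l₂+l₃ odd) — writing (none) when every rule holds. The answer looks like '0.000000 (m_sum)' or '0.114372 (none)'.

m-sum 0 ✓  L=20 even ✓  1≤7≤13 ✓
Π(2lᵢ+1) = 13×15×15 = 2925
triangle coeff Δ(6,7,7) = 1/2444321880
Σ_t [0,6]: t=0:+1/2612736000 t=1:−1/20736000 t=2:+1/1658880 t=3:−1/746496 t=4:+1/1658880 t=5:−1/20736000 t=6:+1/2612736000 = -1/4354560
(3j)²=1000/138567 [(6 7 7; 0 0 0)], sign=+1
Σ_t [0,2]: t=0:+1/24883200 t=1:−1/8294400 t=2:+1/24883200 = -1/24883200
(3j)²=420/46189 [(6 7 7; 4 -2 -2)], sign=+1
⇒ 4πI² = 31500000/164109517
I = (+1)√(31500000/164109517/(4π)) = 0.12359004
No selection rule forces the value: the integral is nonzero (none).

0.123590 (none)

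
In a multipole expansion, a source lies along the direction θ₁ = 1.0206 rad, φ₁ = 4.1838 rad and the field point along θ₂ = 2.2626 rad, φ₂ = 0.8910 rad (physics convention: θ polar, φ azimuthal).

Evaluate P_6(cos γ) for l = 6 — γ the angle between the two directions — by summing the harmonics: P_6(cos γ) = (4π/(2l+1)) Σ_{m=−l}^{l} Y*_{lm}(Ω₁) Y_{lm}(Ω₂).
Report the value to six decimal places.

Addition theorem: P_6(cos γ) = (4π/13) Σ_m Y*_{lm}(Ω₁) Y_{lm}(Ω₂), m = −6…6:
  [-6]  conj(Y_{6,-6})(Ω₁) = (0.185249, -0.005548) ; Y_{6,-6}(Ω₂) = (0.059657, 0.081203) ; Δ = (0.011502, 0.014712)
  [-5]  conj(Y_{6,-5})(Ω₁) = (-0.188327, 0.345840) ; Y_{6,-5}(Ω₂) = (0.073603, -0.279617) ; Δ = (0.082841, 0.078114)
  [-4]  conj(Y_{6,-4})(Ω₁) = (-0.195545, -0.323600) ; Y_{6,-4}(Ω₂) = (-0.397892, 0.178838) ; Δ = (0.135678, 0.093787)
  [-3]  conj(Y_{6,-3})(Ω₁) = (0.001507, -0.000023) ; Y_{6,-3}(Ω₂) = (0.249997, 0.126548) ; Δ = (0.000380, 0.000185)
  [-2]  conj(Y_{6,-2})(Ω₁) = (0.169129, -0.299811) ; Y_{6,-2}(Ω₂) = (0.034824, 0.162424) ; Δ = (0.054586, 0.017030)
  [-1]  conj(Y_{6,-1})(Ω₁) = (0.068066, 0.116546) ; Y_{6,-1}(Ω₂) = (0.221815, -0.274413) ; Δ = (0.047080, 0.007174)
  [+0]  conj(Y_{6,0})(Ω₁) = (0.310382, -0.000000) ; Y_{6,0}(Ω₂) = (0.071908, 0.000000) ; Δ = (0.022319, 0.000000)
  [+1]  conj(Y_{6,1})(Ω₁) = (-0.068066, 0.116546) ; Y_{6,1}(Ω₂) = (-0.221815, -0.274413) ; Δ = (0.047080, -0.007174)
  [+2]  conj(Y_{6,2})(Ω₁) = (0.169129, 0.299811) ; Y_{6,2}(Ω₂) = (0.034824, -0.162424) ; Δ = (0.054586, -0.017030)
  [+3]  conj(Y_{6,3})(Ω₁) = (-0.001507, -0.000023) ; Y_{6,3}(Ω₂) = (-0.249997, 0.126548) ; Δ = (0.000380, -0.000185)
  [+4]  conj(Y_{6,4})(Ω₁) = (-0.195545, 0.323600) ; Y_{6,4}(Ω₂) = (-0.397892, -0.178838) ; Δ = (0.135678, -0.093787)
  [+5]  conj(Y_{6,5})(Ω₁) = (0.188327, 0.345840) ; Y_{6,5}(Ω₂) = (-0.073603, -0.279617) ; Δ = (0.082841, -0.078114)
  [+6]  conj(Y_{6,6})(Ω₁) = (0.185249, 0.005548) ; Y_{6,6}(Ω₂) = (0.059657, -0.081203) ; Δ = (0.011502, -0.014712)
Σ over m = (0.686452, -0.000000); ×(4π/13) → (0.663555, -0.000000). Real part: 0.663555

0.663555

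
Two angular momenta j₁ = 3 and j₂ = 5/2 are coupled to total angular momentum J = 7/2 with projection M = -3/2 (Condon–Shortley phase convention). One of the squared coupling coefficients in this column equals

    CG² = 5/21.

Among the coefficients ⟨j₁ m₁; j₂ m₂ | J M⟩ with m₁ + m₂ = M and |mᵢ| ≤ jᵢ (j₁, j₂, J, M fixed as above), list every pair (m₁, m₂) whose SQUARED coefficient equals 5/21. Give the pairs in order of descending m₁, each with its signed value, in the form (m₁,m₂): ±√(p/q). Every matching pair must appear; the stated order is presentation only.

Admissible pairs with m₁+m₂ = M = -3/2: (-3,3/2), (-2,1/2), (-1,-1/2), (0,-3/2), (1,-5/2)
  (m₁,m₂)=(1,-5/2): CG² = 8/21, CG = +√(8/21)
  (m₁,m₂)=(0,-3/2): CG² = 0/1, CG = 0
  (m₁,m₂)=(-1,-1/2): CG² = 5/21, CG = −√(5/21)   ← matches the target
  (m₁,m₂)=(-2,1/2): CG² = 2/21, CG = +√(2/21)
  (m₁,m₂)=(-3,3/2): CG² = 2/7, CG = +√(2/7)
Pairs with CG² = 5/21: (-1,-1/2): −√(5/21)

(-1,-1/2): −√(5/21)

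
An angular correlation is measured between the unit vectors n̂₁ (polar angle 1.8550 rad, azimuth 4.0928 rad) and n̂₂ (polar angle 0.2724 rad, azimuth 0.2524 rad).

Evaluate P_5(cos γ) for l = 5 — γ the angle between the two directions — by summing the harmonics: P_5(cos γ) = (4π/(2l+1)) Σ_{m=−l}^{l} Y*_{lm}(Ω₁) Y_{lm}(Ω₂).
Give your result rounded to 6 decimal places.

-0.157844

Addition theorem: P_5(cos γ) = (4π/11) Σ_m Y*_{lm}(Ω₁) Y_{lm}(Ω₂), m = −5…5:
  m=-5: (-0.016503+0.377854i) × (+0.000199-0.000623i) = +0.000232+0.000085i  (running Σ = +0.000232+0.000085i)
  m=-4: (+0.275305+0.215097i) × (+0.003942-0.006271i) = +0.002434-0.000878i  (running Σ = +0.002666-0.000793i)
  m=-3: (-0.085784+0.025409i) × (+0.035981-0.034006i) = -0.002222+0.003831i  (running Σ = +0.000444+0.003038i)
  m=-2: (-0.108928+0.316343i) × (+0.184373-0.101876i) = +0.012144+0.069422i  (running Σ = +0.012588+0.072461i)
  m=-1: (-0.005199-0.007288i) × (+0.507585-0.130906i) = -0.003593-0.003019i  (running Σ = +0.008995+0.069442i)
  m=0: (-0.324182-0.000000i) × (+0.481703+0.000000i) = -0.156160-0.000000i  (running Σ = -0.147164+0.069442i)
  m=1: (+0.005199-0.007288i) × (-0.507585-0.130906i) = -0.003593+0.003019i  (running Σ = -0.150757+0.072461i)
  m=2: (-0.108928-0.316343i) × (+0.184373+0.101876i) = +0.012144-0.069422i  (running Σ = -0.138613+0.003038i)
  m=3: (+0.085784+0.025409i) × (-0.035981-0.034006i) = -0.002222-0.003831i  (running Σ = -0.140835-0.000793i)
  m=4: (+0.275305-0.215097i) × (+0.003942+0.006271i) = +0.002434+0.000878i  (running Σ = -0.138401+0.000085i)
  m=5: (+0.016503+0.377854i) × (-0.000199-0.000623i) = +0.000232-0.000085i  (running Σ = -0.138169-0.000000i)
Accumulated sum -0.138169-0.000000i; after 4π/(2l+1) scaling, -0.157844-0.000000i ⇒ P_5 = -0.157844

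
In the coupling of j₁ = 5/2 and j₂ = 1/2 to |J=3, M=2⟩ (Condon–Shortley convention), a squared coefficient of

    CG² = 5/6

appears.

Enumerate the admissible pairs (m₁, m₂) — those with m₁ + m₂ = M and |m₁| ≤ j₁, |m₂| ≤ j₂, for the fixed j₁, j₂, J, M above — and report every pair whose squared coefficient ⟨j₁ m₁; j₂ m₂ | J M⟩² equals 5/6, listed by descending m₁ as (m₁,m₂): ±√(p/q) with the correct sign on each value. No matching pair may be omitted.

Admissible pairs with m₁+m₂ = M = 2: (3/2,1/2), (5/2,-1/2)
  (m₁,m₂)=(5/2,-1/2): CG² = 1/6, CG = +√(1/6)
  (m₁,m₂)=(3/2,1/2): CG² = 5/6, CG = +√(5/6)   ← matches the target
Pairs with CG² = 5/6: (3/2,1/2): +√(5/6)

(3/2,1/2): +√(5/6)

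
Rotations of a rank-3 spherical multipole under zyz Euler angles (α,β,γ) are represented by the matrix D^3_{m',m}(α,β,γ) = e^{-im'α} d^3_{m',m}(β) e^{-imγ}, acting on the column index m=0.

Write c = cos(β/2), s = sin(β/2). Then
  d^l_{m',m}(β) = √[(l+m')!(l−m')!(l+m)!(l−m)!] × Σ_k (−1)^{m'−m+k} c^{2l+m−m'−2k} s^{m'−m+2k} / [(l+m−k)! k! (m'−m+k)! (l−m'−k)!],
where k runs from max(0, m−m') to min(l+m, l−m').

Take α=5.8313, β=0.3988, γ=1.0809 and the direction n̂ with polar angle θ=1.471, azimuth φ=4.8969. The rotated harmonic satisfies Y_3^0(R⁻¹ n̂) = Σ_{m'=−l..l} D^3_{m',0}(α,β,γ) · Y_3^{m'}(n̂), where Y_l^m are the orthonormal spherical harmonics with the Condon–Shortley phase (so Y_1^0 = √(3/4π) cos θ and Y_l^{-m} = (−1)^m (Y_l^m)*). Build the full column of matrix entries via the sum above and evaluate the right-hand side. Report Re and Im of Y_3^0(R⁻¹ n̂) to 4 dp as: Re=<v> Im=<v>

Re=-0.2979 Im=0.0000

Need the full column D^3_{m',0} for m'=−3..3 at α=5.8313, β=0.3988, γ=1.0809.
cos(β/2)=0.980186, sin(β/2)=0.198081
d^3_{-3,0}: single k=3 term ⇒ +0.032732;  D = +0.006988-0.031977i
d^3_{-2,0}: k∈[2..3] ⇒ +0.198372 -0.008101 = +0.190271;  D = +0.117711-0.149489i
d^3_{-1,0}: k∈[1..3] ⇒ +0.620834 -0.076062 +0.001035 = +0.545808;  D = +0.491023-0.238334i
d^3_{0,0}: k∈[0..3] ⇒ +0.886849 -0.325959 +0.013312 -0.000060 = +0.574142;  D = +0.574142+0.000000i
d^3_{1,0}: k∈[0..2] ⇒ -0.620834 +0.076062 -0.001035 = -0.545808;  D = -0.491023-0.238334i
d^3_{2,0}: k∈[0..1] ⇒ +0.198372 -0.008101 = +0.190271;  D = +0.117711+0.149489i
d^3_{3,0}: single k=0 term ⇒ -0.032732;  D = -0.006988-0.031977i
Y_3^{m'}(θ=1.471,φ=4.8969) and Σ D·Y over m':
  (+0.0070-0.0320i)·(-0.2161-0.3496i)  (+0.1177-0.1495i)·(-0.0940+0.0364i)  (+0.4910-0.2383i)·(-0.0561-0.3004i)  (+0.5741+0.0000i)·(-0.1097+0.0000i)  (-0.4910-0.2383i)·(+0.0561-0.3004i)  (+0.1177+0.1495i)·(-0.0940-0.0364i)  (-0.0070-0.0320i)·(+0.2161-0.3496i)
Y_3^0(R⁻¹ n̂) = -0.297891+0.000000i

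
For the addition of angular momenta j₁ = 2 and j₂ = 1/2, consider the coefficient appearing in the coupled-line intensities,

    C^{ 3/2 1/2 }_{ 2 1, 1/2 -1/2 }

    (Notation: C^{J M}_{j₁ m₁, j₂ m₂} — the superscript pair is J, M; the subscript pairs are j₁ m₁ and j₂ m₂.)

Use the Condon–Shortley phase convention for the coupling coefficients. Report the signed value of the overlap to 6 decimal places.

+√(3/5) = +0.774597

√[4·1!3!0!/5! · 3!1!0!1!2!1!] = √(12/5)
  +(−1)^0/∏(0,1,1,0,2,0)! = 1/2  (running 1/2)
⟨..|..⟩ = √(12/5)·(1/2) = +0.774597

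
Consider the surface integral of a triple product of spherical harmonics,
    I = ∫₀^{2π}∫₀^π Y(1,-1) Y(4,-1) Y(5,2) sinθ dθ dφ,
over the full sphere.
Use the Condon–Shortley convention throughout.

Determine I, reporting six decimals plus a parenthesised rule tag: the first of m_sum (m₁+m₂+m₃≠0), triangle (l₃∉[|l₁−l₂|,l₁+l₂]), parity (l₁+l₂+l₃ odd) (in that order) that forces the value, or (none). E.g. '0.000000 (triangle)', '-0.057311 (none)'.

Checks pass: Σm=0; 10 even; l₃=5∈[3,5].
(2·1+1)(2·4+1)(2·5+1) = 297
Δ: 0! 2! 8! / 11! → 1/495
sum: t=0:+1/576 = 1/576
3j²(1 4 5; 0 0 0) = Δ·Π!·Σ² = 5/99  (sign -1)
sum: t=0:+1/1440 = 1/1440
3j²(1 4 5; -1 -1 2) = Δ·Π!·Σ² = 7/165  (sign -1)
combine: 4πI² = 297·5/99·7/165 = 7/11
take √, sign +1: I = 0.22503380
No selection rule forces the value: the integral is nonzero (none).

0.225034 (none)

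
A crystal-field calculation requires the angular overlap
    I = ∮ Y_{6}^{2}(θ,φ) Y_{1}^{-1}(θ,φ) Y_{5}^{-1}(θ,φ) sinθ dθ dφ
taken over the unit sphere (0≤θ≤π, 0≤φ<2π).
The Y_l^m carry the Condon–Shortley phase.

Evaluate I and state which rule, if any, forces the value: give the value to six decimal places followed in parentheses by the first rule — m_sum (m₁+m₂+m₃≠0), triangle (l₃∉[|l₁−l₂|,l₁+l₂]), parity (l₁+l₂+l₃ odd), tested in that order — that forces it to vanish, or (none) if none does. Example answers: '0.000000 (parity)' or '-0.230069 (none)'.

0.216205 (none)

Rules hold: Σm=0, L=12 even, 5≤5≤7.
N = 13·3·11 = 429
Δ = 2!·10!·0!/13! = 1/858
Racah Σ t=1..1: t=1:−1/14400 = -1/14400
⇒ 3j(6 1 5; 0 0 0)² = 6/143, sgn +1
Racah Σ t=0..0: t=0:+1/34560 = 1/34560
⇒ 3j(6 1 5; 2 -1 -1)² = 14/429, sgn +1
4πI² = N·(3j₀)²·(3jₘ)² = 84/143
I = +1·√(0.587413/4π) = 0.21620548
No selection rule forces the value: the integral is nonzero (none).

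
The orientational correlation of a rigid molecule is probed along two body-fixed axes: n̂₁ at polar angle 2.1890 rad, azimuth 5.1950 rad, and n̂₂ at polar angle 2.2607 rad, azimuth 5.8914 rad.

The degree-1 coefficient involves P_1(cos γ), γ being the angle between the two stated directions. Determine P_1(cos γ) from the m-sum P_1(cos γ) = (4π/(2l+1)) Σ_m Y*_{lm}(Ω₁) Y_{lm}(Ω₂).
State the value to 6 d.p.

0.851076

Term-by-term m-sum for l=1 (normalisation 4π/3 = 4.188790):
  [-1]  conj(Y_{1,-1})(Ω₁) = +0.130666-0.249393i ; Y_{1,-1}(Ω₂) = +0.246291+0.101753i ; Δ = +0.057558-0.048128i
  [+0]  conj(Y_{1,0})(Ω₁) = -0.283180-0.000000i ; Y_{1,0}(Ω₂) = -0.310977+0.000000i ; Δ = +0.088063+0.000000i
  [+1]  conj(Y_{1,1})(Ω₁) = -0.130666-0.249393i ; Y_{1,1}(Ω₂) = -0.246291+0.101753i ; Δ = +0.057558+0.048128i
Σ over m = +0.203179+0.000000i; ×(4π/3) → +0.851076+0.000000i. Real part: 0.851076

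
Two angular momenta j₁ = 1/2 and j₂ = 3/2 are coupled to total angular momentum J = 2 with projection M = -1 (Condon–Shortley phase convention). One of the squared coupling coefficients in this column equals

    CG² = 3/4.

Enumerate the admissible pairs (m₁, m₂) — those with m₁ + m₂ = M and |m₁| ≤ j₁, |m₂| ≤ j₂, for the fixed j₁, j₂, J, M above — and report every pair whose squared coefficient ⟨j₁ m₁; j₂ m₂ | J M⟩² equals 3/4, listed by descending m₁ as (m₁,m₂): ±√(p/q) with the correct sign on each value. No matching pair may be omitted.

(-1/2,-1/2): +√(3/4)

Admissible pairs with m₁+m₂ = M = -1: (-1/2,-1/2), (1/2,-3/2)
  (m₁,m₂)=(1/2,-3/2): CG² = 1/4, CG = +√(1/4)
  (m₁,m₂)=(-1/2,-1/2): CG² = 3/4, CG = +√(3/4)   ← matches the target
Pairs with CG² = 3/4: (-1/2,-1/2): +√(3/4)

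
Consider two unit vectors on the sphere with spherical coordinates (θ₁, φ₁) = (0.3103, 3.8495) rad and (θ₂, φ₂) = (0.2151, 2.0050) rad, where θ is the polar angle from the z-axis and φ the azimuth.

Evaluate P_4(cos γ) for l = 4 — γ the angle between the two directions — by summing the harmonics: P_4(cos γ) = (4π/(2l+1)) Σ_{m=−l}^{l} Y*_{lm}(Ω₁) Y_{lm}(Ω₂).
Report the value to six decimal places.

Addition theorem: P_4(cos γ) = (4π/9) Σ_m Y*_{lm}(Ω₁) Y_{lm}(Ω₂), m = −4…4:
  m=-4: (-0.00366 + 0.00117j) × (-0.00015 - 0.00091j) = 0.00000 + 0.00000j  (running Σ = 0.00000 + 0.00000j)
  m=-3: (0.01782 - 0.02888j) × (0.01147 + 0.00315j) = 0.00030 - 0.00027j  (running Σ = 0.00030 - 0.00027j)
  m=-2: (0.02574 + 0.16478j) × (-0.05594 + 0.06609j) = -0.01233 - 0.00752j  (running Σ = -0.01203 - 0.00779j)
  m=-1: (-0.34981 - 0.29940j) × (-0.15277 - 0.32945j) = -0.04520 + 0.16098j  (running Σ = -0.05723 + 0.15320j)
  m=0: (0.48395 + 0.00000j) × (0.66119 + 0.00000j) = 0.31998 + 0.00000j  (running Σ = 0.26276 + 0.15320j)
  m=1: (0.34981 - 0.29940j) × (0.15277 - 0.32945j) = -0.04520 - 0.16098j  (running Σ = 0.21756 - 0.00779j)
  m=2: (0.02574 - 0.16478j) × (-0.05594 - 0.06609j) = -0.01233 + 0.00752j  (running Σ = 0.20523 - 0.00027j)
  m=3: (-0.01782 - 0.02888j) × (-0.01147 + 0.00315j) = 0.00030 + 0.00027j  (running Σ = 0.20552 + 0.00000j)
  m=4: (-0.00366 - 0.00117j) × (-0.00015 + 0.00091j) = 0.00000 - 0.00000j  (running Σ = 0.20553 - 0.00000j)
Accumulated sum 0.20553 - 0.00000j; after 4π/(2l+1) scaling, 0.28697 - 0.00000j ⇒ P_4 = 0.286968

0.286968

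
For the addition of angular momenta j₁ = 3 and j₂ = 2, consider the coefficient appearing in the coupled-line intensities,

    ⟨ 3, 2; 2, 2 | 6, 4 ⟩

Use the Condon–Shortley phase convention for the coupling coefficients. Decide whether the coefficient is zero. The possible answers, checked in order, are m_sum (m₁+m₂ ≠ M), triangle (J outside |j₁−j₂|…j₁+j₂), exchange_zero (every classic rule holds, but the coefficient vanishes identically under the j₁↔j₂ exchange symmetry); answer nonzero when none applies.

m-sum: m₁+m₂ = 2+2 = 4, M = 4  ✓
triangle: need |j₁−j₂| ≤ J ≤ j₁+j₂, i.e. J ∈ [1, 5]; J = 6 is outside ✗ ⇒ coefficient is 0

triangle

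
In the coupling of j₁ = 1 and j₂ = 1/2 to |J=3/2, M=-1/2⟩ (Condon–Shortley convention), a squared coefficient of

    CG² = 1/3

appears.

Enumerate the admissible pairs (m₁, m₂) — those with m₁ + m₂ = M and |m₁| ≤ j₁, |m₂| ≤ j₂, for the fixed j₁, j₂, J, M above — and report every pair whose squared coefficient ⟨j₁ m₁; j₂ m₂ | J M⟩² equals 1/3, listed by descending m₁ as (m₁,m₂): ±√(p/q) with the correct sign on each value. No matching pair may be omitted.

Admissible pairs with m₁+m₂ = M = -1/2: (-1,1/2), (0,-1/2)
  (m₁,m₂)=(0,-1/2): CG² = 2/3, CG = +√(2/3)
  (m₁,m₂)=(-1,1/2): CG² = 1/3, CG = +√(1/3)   ← matches the target
Pairs with CG² = 1/3: (-1,1/2): +√(1/3)

(-1,1/2): +√(1/3)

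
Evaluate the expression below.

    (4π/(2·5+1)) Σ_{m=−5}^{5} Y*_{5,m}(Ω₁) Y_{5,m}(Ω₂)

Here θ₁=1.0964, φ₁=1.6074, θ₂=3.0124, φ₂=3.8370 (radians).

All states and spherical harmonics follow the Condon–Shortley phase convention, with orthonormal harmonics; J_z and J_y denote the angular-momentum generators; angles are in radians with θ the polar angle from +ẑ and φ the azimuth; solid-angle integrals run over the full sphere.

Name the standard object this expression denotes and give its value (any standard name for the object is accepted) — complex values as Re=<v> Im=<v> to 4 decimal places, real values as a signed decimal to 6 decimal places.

This sum is the spherical-harmonic addition theorem: it equals the Legendre polynomial P_l(cos γ) of the angle γ between the two directions.
Summing Y*_{l m}(θ₁,φ₁)·Y_{l m}(θ₂,φ₂) over m ∈ [−5, 5]; prefactor 4π/(2·5+1) = 1.142397:
  m=-5: Y*=-0.047055+0.254229i  Y=+0.000016-0.000005i  product +0.000001+0.000004i
  m=-4: Y*=+0.415351+0.061252i  Y=+0.000375+0.000141i  product +0.000147+0.000082i
  m=-3: Y*=+0.023432-0.212529i  Y=+0.002863+0.005053i  product +0.001141-0.000490i
  m=-2: Y*=+0.228508+0.016758i  Y=-0.009739+0.053523i  product -0.003122+0.012067i
  m=-1: Y*=+0.010499-0.286704i  Y=-0.238911+0.199364i  product +0.054650+0.070590i
  m=+0: Y*=+0.167557-0.000000i  Y=-0.822020+0.000000i  product -0.137736+0.000000i
  m=+1: Y*=-0.010499-0.286704i  Y=+0.238911+0.199364i  product +0.054650-0.070590i
  m=+2: Y*=+0.228508-0.016758i  Y=-0.009739-0.053523i  product -0.003122-0.012067i
  m=+3: Y*=-0.023432-0.212529i  Y=-0.002863+0.005053i  product +0.001141+0.000490i
  m=+4: Y*=+0.415351-0.061252i  Y=+0.000375-0.000141i  product +0.000147-0.000082i
  m=+5: Y*=+0.047055+0.254229i  Y=-0.000016-0.000005i  product +0.000001-0.000004i
Total Σ_m = -0.032103+0.000000i. Multiply by 1.142397: -0.036674+0.000000i. P_5(cos γ) = -0.036674

Legendre polynomial (addition theorem), -0.036674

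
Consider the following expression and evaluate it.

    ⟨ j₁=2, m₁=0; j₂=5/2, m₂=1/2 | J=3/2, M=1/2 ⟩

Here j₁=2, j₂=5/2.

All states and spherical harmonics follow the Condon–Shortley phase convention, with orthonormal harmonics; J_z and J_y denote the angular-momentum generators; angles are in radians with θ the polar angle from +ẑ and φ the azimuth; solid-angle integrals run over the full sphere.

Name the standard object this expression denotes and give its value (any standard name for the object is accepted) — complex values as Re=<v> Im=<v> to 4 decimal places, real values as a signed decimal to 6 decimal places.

Clebsch–Gordan coefficient, +√(2/35) ≈ +0.239046

This is a Clebsch–Gordan (vector-coupling) coefficient.
triangle: 3!*1!*2!/7! = 12/5040
(j±m)!: 2!*2!*3!*2!*2!*1! = 96
prefactor² = (2J+1)*Δ*N² = 32/35
  k=1: −1/(1!*2!*1!*2!*0!*0!) = -1/4
  k=2: +1/(2!*1!*0!*1!*1!*1!) = 1/2
Σ = 1/4  ⇒  CG² = 32/35*(1/4)² = 2/35
CG = +√(2/35) = +0.239046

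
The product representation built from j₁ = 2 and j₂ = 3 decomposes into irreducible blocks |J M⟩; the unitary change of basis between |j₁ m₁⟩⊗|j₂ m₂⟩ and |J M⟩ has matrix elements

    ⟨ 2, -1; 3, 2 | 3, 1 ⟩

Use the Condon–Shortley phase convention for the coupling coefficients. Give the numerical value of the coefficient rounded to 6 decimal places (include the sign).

+0.500000  (= +√(1/4))

j₁+j₂−J=2  J+j₁−j₂=2  J−j₁+j₂=4  j₁+j₂+J+1=9
(j₁±m₁, j₂±m₂, J±M) = (1,3,5,1,4,2)
P² = 64
sum k=1..2:
  [1] −1/48 = -1/48
  [2] +1/12 = 1/12
S = 1/16
C² = P²·S² = 1/4 ; C = +0.500000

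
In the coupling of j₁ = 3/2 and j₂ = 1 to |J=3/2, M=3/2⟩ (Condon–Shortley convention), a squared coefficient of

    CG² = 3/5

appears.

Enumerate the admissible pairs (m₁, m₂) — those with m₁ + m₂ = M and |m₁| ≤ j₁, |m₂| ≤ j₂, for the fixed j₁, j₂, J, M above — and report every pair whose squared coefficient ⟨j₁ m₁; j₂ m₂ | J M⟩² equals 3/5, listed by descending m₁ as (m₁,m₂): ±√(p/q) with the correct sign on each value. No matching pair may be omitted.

(3/2,0): +√(3/5)

Admissible pairs with m₁+m₂ = M = 3/2: (1/2,1), (3/2,0)
  (m₁,m₂)=(3/2,0): CG² = 3/5, CG = +√(3/5)   ← matches the target
  (m₁,m₂)=(1/2,1): CG² = 2/5, CG = −√(2/5)
Pairs with CG² = 3/5: (3/2,0): +√(3/5)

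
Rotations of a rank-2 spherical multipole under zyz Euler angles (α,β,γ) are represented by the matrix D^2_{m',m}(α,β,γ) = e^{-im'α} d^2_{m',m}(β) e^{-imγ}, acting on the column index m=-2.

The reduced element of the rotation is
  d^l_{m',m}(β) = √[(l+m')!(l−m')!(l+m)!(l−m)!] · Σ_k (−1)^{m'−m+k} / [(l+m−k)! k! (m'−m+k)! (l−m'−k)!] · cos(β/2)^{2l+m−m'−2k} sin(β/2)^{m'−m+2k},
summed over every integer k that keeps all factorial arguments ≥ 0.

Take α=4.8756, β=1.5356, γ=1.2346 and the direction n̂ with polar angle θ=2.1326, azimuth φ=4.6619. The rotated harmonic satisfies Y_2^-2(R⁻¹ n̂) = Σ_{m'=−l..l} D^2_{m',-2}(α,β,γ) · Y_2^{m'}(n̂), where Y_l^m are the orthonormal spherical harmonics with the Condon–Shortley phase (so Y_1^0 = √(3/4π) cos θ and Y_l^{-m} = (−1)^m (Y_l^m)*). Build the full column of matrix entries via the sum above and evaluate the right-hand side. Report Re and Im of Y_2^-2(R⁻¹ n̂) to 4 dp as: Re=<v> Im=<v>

Need the full column D^2_{m',-2} for m'=−2..2 at α=4.8756, β=1.5356, γ=1.2346.
cos(β/2)=0.719440, sin(β/2)=0.694554
d^2_{-2,-2}: single k=0 term ⇒ +0.267904;  D = +0.252030-0.090849i
d^2_{-1,-2}: single k=0 term ⇒ -0.517274;  D = -0.252152-0.451655i
d^2_{0,-2}: single k=0 term ⇒ +0.611614;  D = -0.478486+0.380950i
d^2_{1,-2}: single k=0 term ⇒ -0.482107;  D = +0.357579+0.323363i
d^2_{2,-2}: single k=0 term ⇒ +0.232715;  D = +0.125968-0.195674i
Y_2^{m'}(θ=2.1326,φ=4.6619) and Σ D·Y over m':
  (+0.2520-0.0908i)·(-0.2752-0.0279i)  (-0.2522-0.4517i)·(+0.0176-0.3478i)  (-0.4785+0.3809i)·(-0.0469+0.0000i)  (+0.3576+0.3234i)·(-0.0176-0.3478i)  (+0.1260-0.1957i)·(-0.2752+0.0279i)
Y_2^-2(R⁻¹ n̂) = -0.134030+0.007193i

Re=-0.1340 Im=0.0072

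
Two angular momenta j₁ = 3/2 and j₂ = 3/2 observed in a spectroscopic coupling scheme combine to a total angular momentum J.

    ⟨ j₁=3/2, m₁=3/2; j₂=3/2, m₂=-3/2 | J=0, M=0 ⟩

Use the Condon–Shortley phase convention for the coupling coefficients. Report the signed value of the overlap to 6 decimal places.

+0.500000  (= +√(1/4))

triangle: 3!×0!×0!/4! = 6/24
(j±m)!: 3!×0!×0!×3!×0!×0! = 36
prefactor² = (2J+1)×Δ×N² = 9
  k=0: +1/(0!×3!×0!×0!×0!×0!) = 1/6
Σ = 1/6  ⇒  CG² = 9×(1/6)² = 1/4
CG = +√(1/4) = +0.500000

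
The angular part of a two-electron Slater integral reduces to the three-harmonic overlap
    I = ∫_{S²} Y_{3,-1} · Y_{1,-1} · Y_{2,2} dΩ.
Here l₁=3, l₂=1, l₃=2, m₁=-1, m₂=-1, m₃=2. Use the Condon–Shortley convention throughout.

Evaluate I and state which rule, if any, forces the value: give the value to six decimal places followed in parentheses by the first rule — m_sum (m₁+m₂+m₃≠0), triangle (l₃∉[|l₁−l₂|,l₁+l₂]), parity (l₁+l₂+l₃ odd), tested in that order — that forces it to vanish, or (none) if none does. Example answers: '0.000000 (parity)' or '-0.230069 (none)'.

Checks pass: Σm=0; 6 even; l₃=2∈[2,4].
(2·3+1)(2·1+1)(2·2+1) = 105
Δ: 2! 4! 0! / 7! → 1/105
sum: t=1:−1/4 = -1/4
3j²(3 1 2; 0 0 0) = Δ·Π!·Σ² = 3/35  (sign -1)
sum: t=0:+1/48 = 1/48
3j²(3 1 2; -1 -1 2) = Δ·Π!·Σ² = 1/105  (sign +1)
combine: 4πI² = 105·3/35·1/105 = 3/35
take √, sign -1: I = -0.08258890
No selection rule forces the value: the integral is nonzero (none).

-0.082589 (none)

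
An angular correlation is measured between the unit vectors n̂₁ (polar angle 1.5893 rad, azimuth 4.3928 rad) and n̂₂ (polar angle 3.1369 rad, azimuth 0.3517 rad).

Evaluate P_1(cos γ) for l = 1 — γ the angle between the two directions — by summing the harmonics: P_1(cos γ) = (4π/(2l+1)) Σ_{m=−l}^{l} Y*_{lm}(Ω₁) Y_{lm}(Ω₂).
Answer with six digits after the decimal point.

0.015584

Term-by-term m-sum for l=1 (normalisation 4π/3 = 4.188790):
  m=-1: Y*=-0.108528-0.327944i  Y=+0.001522-0.000559i  product -0.000348-0.000439i
  m=+0: Y*=-0.009040-0.000000i  Y=-0.488597+0.000000i  product +0.004417+0.000000i
  m=+1: Y*=+0.108528-0.327944i  Y=-0.001522-0.000559i  product -0.000348+0.000439i
Total Σ_m = +0.003720+0.000000i. Multiply by 4.188790: +0.015584+0.000000i. P_1(cos γ) = 0.015584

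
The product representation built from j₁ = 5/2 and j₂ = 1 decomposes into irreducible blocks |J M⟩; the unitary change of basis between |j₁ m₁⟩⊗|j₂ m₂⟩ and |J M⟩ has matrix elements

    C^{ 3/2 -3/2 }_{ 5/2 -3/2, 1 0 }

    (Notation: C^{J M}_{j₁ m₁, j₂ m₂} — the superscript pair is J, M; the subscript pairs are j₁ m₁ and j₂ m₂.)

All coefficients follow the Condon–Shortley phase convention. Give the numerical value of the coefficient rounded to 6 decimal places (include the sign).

−√(4/15) = -0.516398

√[4·2!3!0!/6! · 1!4!1!1!0!3!] = √(48/5)
  +(−1)^1/∏(1,1,3,0,0,0)! = -1/6  (running -1/6)
⟨..|..⟩ = √(48/5)·(-1/6) = -0.516398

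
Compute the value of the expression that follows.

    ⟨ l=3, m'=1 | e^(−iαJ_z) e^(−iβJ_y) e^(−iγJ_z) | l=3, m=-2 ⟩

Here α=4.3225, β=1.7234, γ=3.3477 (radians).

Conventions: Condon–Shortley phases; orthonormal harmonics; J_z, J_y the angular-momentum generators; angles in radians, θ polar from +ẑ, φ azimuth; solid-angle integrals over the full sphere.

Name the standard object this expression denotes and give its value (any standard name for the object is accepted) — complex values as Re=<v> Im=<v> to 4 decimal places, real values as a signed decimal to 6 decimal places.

This is a Wigner D-matrix element — the rotation-matrix element ⟨l m'| R(α,β,γ) |l m⟩ in the angular-momentum basis.
D^3_{1,-2}(4.3225,1.7234,3.3477) = e^{-i·1·4.3225}·d^3_{1,-2}(1.7234)·e^{-i·-2·3.3477}. Compute d first:
Half-angle: c=0.651148, s=0.758951. N=√(24·2·1·120)=75.894664
The bounds max(0,m−m')=0 and min(l+m,l−m')=1 give 2 terms
  k=0: (−1)^3·75.8947/(12)·0.6511^3·0.7590^3 = -0.763326
  k=1: (−1)^4·75.8947/(24)·0.6511^1·0.7590^5 = +0.518498
d^3_{1,-2}(1.7234) = -0.763326 +0.518498 = -0.244828
D = (-0.380086+0.924951i)·(-0.244828)·(+0.916236+0.400639i) = +0.175987-0.170203i

Wigner D-matrix element, Re=0.1760 Im=-0.1702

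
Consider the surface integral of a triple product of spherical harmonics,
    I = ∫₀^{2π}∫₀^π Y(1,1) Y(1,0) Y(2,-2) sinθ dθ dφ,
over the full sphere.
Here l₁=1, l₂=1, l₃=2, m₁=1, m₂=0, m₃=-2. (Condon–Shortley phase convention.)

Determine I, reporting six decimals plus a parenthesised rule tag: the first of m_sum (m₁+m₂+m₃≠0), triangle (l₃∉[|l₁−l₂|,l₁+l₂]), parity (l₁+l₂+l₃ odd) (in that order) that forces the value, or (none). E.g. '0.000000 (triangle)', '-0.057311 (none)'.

0.000000 (m_sum)

Σmᵢ = -1 ≠ 0, so the φ-integral vanishes; I = 0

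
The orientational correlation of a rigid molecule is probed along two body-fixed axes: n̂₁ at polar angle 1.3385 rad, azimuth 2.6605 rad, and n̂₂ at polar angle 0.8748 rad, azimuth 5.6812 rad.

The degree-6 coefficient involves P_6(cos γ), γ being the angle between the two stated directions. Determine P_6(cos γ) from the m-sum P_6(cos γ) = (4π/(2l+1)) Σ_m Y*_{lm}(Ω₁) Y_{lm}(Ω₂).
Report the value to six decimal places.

0.186775

Term-by-term m-sum for l=6 (normalisation 4π/13 = 0.966644):
  term(m=-6) = +0.030293+0.026857i   from Y*(Ω₁)=-0.397005-0.103505i, Y(Ω₂)=-0.087961-0.044716i
  term(m=-5) = -0.079003-0.054568i   from Y*(Ω₁)=+0.249162+0.225745i, Y(Ω₂)=-0.283107+0.037492i
  term(m=-4) = -0.051483-0.027037i   from Y*(Ω₁)=+0.046202+0.125179i, Y(Ω₂)=-0.323686+0.291807i
  term(m=-3) = +0.089706+0.034040i   from Y*(Ω₁)=+0.042479-0.331312i, Y(Ω₂)=-0.066928+0.279340i
  term(m=-2) = -0.006558-0.001617i   from Y*(Ω₁)=+0.024463-0.035105i, Y(Ω₂)=-0.056613-0.147346i
  term(m=-1) = +0.114221+0.013876i   from Y*(Ω₁)=-0.286589+0.149600i, Y(Ω₂)=-0.293346-0.201545i
  term(m=+0) = -0.001131-0.000000i   from Y*(Ω₁)=-0.018155-0.000000i, Y(Ω₂)=+0.062278+0.000000i
  term(m=+1) = +0.114221-0.013876i   from Y*(Ω₁)=+0.286589+0.149600i, Y(Ω₂)=+0.293346-0.201545i
  term(m=+2) = -0.006558+0.001617i   from Y*(Ω₁)=+0.024463+0.035105i, Y(Ω₂)=-0.056613+0.147346i
  term(m=+3) = +0.089706-0.034040i   from Y*(Ω₁)=-0.042479-0.331312i, Y(Ω₂)=+0.066928+0.279340i
  term(m=+4) = -0.051483+0.027037i   from Y*(Ω₁)=+0.046202-0.125179i, Y(Ω₂)=-0.323686-0.291807i
  term(m=+5) = -0.079003+0.054568i   from Y*(Ω₁)=-0.249162+0.225745i, Y(Ω₂)=+0.283107+0.037492i
  term(m=+6) = +0.030293-0.026857i   from Y*(Ω₁)=-0.397005+0.103505i, Y(Ω₂)=-0.087961+0.044716i
Σ over m = +0.193220+0.000000i; ×(4π/13) → +0.186775+0.000000i. Real part: 0.186775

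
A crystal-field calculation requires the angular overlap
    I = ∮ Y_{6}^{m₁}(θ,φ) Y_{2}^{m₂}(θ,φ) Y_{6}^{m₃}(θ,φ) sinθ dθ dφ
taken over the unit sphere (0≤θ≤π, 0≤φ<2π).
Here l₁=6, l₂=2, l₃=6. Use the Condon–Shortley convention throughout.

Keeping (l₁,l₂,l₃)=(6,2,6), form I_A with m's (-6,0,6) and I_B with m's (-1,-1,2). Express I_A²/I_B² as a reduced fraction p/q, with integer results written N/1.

l's match ⇒ only the (l;m) 3-j factors differ between A and B.
A: triangle coeff Δ(6,2,6) = 1/90090; Σ_t [2,2]: t=2:+1/14515200 = 1/14515200; (3j)²=22/455 [(6 2 6; -6 0 6)], sign=+1
B: triangle coeff Δ(6,2,6) = 1/90090; Σ_t [0,1]: t=0:+1/60480 t=1:−1/34560 = -1/80640; (3j)²=6/1001 [(6 2 6; -1 -1 2)], sign=-1
I_A²/I_B² = (22/455)/(6/1001) = 121/15

121/15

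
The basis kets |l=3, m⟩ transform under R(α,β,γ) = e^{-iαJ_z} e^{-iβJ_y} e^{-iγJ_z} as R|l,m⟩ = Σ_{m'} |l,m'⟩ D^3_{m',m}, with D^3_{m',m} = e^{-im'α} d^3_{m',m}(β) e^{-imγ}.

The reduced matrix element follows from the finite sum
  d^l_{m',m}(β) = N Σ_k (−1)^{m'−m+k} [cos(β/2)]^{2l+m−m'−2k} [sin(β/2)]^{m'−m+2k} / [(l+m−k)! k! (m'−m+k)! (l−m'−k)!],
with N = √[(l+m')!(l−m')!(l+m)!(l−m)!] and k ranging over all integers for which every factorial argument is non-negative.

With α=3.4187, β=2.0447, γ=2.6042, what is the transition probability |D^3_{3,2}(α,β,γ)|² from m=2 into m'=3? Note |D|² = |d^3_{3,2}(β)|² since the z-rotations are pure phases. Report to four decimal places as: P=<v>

P=0.0065

Split into d^3_{3,2}(β=2.0447) × two z-phases.
Half-angle: c=0.521362, s=0.853336. N=√(720·1·120·1)=293.938769
k: max(0,(2)−(3))=0 … min(3+(2),3−(3))=0
  k=0: (−1)^1·293.9388/(120)·0.5214^5·0.8533^1 = -0.080518
d^3_{3,2}(2.0447) = -0.080518
|D^3_{3,2}|² = |d^3_{3,2}(β)|² = (-0.080518)² = 0.006483 (the z-rotation phases have unit modulus)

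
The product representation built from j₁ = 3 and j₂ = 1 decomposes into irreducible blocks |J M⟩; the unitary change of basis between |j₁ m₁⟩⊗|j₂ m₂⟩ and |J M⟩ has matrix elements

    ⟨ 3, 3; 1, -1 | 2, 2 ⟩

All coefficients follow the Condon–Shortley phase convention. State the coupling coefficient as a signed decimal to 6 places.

√[5·2!4!0!/7! · 6!0!0!2!4!0!] = √(11520/7)
  +(−1)^0/∏(0,2,0,0,4,0)! = 1/48  (running 1/48)
⟨..|..⟩ = √(11520/7)·(1/48) = +0.845154

+0.845154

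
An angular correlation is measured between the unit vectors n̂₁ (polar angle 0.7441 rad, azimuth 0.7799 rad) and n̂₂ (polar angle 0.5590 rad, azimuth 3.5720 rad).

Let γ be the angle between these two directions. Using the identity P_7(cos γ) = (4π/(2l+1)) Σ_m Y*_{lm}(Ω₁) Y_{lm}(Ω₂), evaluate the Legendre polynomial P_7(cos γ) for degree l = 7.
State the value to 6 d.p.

Term-by-term m-sum for l=7 (normalisation 4π/15 = 0.837758):
  [-7]  conj(Y_{7,-7})(Ω₁) = (0.022214, -0.023993) ; Y_{7,-7}(Ω₂) = (0.005852, 0.000758) ; Δ = (0.000148, -0.000124)
  [-6]  conj(Y_{7,-6})(Ω₁) = (-0.004383, -0.132818) ; Y_{7,-6}(Ω₂) = (-0.029917, -0.018721) ; Δ = (-0.002355, 0.004056)
  [-5]  conj(Y_{7,-5})(Ω₁) = (-0.229292, -0.217020) ; Y_{7,-5}(Ω₂) = (0.070522, 0.107349) ; Δ = (0.007127, -0.039919)
  [-4]  conj(Y_{7,-4})(Ω₁) = (-0.458496, 0.010085) ; Y_{7,-4}(Ω₂) = (-0.046913, -0.308667) ; Δ = (0.024623, 0.141049)
  [-3]  conj(Y_{7,-3})(Ω₁) = (-0.219182, 0.226534) ; Y_{7,-3}(Ω₂) = (-0.134041, 0.466890) ; Δ = (-0.076387, -0.132699)
  [-2]  conj(Y_{7,-2})(Ω₁) = (-0.001536, -0.139680) ; Y_{7,-2}(Ω₂) = (0.238572, -0.277571) ; Δ = (-0.039138, -0.032897)
  [-1]  conj(Y_{7,-1})(Ω₁) = (-0.274372, -0.271371) ; Y_{7,-1}(Ω₂) = (0.135347, -0.062140) ; Δ = (-0.053998, -0.019680)
  [+0]  conj(Y_{7,0})(Ω₁) = (0.025143, -0.000000) ; Y_{7,0}(Ω₂) = (-0.423041, 0.000000) ; Δ = (-0.010637, 0.000000)
  [+1]  conj(Y_{7,1})(Ω₁) = (0.274372, -0.271371) ; Y_{7,1}(Ω₂) = (-0.135347, -0.062140) ; Δ = (-0.053998, 0.019680)
  [+2]  conj(Y_{7,2})(Ω₁) = (-0.001536, 0.139680) ; Y_{7,2}(Ω₂) = (0.238572, 0.277571) ; Δ = (-0.039138, 0.032897)
  [+3]  conj(Y_{7,3})(Ω₁) = (0.219182, 0.226534) ; Y_{7,3}(Ω₂) = (0.134041, 0.466890) ; Δ = (-0.076387, 0.132699)
  [+4]  conj(Y_{7,4})(Ω₁) = (-0.458496, -0.010085) ; Y_{7,4}(Ω₂) = (-0.046913, 0.308667) ; Δ = (0.024623, -0.141049)
  [+5]  conj(Y_{7,5})(Ω₁) = (0.229292, -0.217020) ; Y_{7,5}(Ω₂) = (-0.070522, 0.107349) ; Δ = (0.007127, 0.039919)
  [+6]  conj(Y_{7,6})(Ω₁) = (-0.004383, 0.132818) ; Y_{7,6}(Ω₂) = (-0.029917, 0.018721) ; Δ = (-0.002355, -0.004056)
  [+7]  conj(Y_{7,7})(Ω₁) = (-0.022214, -0.023993) ; Y_{7,7}(Ω₂) = (-0.005852, 0.000758) ; Δ = (0.000148, 0.000124)
Σ over m = (-0.290599, 0.000000); ×(4π/15) → (-0.243451, 0.000000). Real part: -0.243451

-0.243451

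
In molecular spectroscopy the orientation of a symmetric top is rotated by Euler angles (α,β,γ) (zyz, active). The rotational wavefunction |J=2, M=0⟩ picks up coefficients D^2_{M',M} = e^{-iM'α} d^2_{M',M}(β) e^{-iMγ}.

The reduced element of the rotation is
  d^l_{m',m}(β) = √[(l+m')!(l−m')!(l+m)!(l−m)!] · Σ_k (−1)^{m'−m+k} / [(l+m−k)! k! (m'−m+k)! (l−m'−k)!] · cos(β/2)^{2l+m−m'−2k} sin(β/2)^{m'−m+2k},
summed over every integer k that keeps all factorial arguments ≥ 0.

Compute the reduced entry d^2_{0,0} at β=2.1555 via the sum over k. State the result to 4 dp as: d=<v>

d^2_{0,0}(β=2.1555) via the finite sum:
Half-angle: c=0.473312, s=0.880895. N=√(2·2·2·2)=4.000000
Admissible k: 0..2 (factorial args all ≥0)
  k=0: (−1)^0·4.0000/(4)·0.4733^4·0.8809^0 = +0.050187
  k=1: (−1)^1·4.0000/(1)·0.4733^2·0.8809^2 = -0.695349
  k=2: (−1)^2·4.0000/(4)·0.4733^0·0.8809^4 = +0.602139
d^2_{0,0}(2.1555) = +0.050187 -0.695349 +0.602139 = -0.043023

d=-0.0430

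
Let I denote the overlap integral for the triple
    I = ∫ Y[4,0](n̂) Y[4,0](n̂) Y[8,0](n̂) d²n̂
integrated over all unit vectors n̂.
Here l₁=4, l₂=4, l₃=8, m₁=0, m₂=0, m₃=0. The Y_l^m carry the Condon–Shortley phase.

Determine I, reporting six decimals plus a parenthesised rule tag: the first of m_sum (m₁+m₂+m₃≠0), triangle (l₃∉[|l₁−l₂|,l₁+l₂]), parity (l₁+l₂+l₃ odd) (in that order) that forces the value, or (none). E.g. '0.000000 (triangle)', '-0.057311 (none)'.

0.234439 (none)

m-sum 0 ✓  L=16 even ✓  0≤8≤8 ✓
Π(2lᵢ+1) = 9×9×17 = 1377
triangle coeff Δ(4,4,8) = 1/218790
Σ_t [0,0]: t=0:+1/331776 = 1/331776
(3j)²=490/21879 [(4 4 8; 0 0 0)], sign=+1
(m-triple is (0,0,0) — same symbol as above.)
⇒ 4πI² = 240100/347633
I = (+1)√(240100/347633/(4π)) = 0.23443943
No selection rule forces the value: the integral is nonzero (none).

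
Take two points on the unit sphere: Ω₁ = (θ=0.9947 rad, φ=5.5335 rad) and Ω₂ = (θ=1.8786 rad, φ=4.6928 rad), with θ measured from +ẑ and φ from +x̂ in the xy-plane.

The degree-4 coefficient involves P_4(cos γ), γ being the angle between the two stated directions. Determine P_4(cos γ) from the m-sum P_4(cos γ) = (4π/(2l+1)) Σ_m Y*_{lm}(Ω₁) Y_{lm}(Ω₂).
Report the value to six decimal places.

Summing Y*_{l m}(θ₁,φ₁)·Y_{l m}(θ₂,φ₂) over m ∈ [−4, 4]; prefactor 4π/(2·4+1) = 1.396263:
  m=-4: Y*=(-0.216625, -0.031157)  Y=(0.363902, 0.028572)  product (-0.077940, -0.017528)
  m=-3: Y*=(-0.252302, -0.313112)  Y=(-0.019277, 0.327653)  product (0.107456, -0.076632)
  m=-2: Y*=(0.018086, -0.252790)  Y=(0.108525, 0.004254)  product (0.003038, -0.027357)
  m=-1: Y*=(-0.145951, 0.135882)  Y=(-0.006308, 0.321954)  product (-0.042827, -0.047847)
  m=+0: Y*=(-0.298363, -0.000000)  Y=(0.057254, 0.000000)  product (-0.017082, -0.000000)
  m=+1: Y*=(0.145951, 0.135882)  Y=(0.006308, 0.321954)  product (-0.042827, 0.047847)
  m=+2: Y*=(0.018086, 0.252790)  Y=(0.108525, -0.004254)  product (0.003038, 0.027357)
  m=+3: Y*=(0.252302, -0.313112)  Y=(0.019277, 0.327653)  product (0.107456, 0.076632)
  m=+4: Y*=(-0.216625, 0.031157)  Y=(0.363902, -0.028572)  product (-0.077940, 0.017528)
Σ over m = (-0.037629, 0.000000); ×(4π/9) → (-0.052539, 0.000000). Real part: -0.052539

-0.052539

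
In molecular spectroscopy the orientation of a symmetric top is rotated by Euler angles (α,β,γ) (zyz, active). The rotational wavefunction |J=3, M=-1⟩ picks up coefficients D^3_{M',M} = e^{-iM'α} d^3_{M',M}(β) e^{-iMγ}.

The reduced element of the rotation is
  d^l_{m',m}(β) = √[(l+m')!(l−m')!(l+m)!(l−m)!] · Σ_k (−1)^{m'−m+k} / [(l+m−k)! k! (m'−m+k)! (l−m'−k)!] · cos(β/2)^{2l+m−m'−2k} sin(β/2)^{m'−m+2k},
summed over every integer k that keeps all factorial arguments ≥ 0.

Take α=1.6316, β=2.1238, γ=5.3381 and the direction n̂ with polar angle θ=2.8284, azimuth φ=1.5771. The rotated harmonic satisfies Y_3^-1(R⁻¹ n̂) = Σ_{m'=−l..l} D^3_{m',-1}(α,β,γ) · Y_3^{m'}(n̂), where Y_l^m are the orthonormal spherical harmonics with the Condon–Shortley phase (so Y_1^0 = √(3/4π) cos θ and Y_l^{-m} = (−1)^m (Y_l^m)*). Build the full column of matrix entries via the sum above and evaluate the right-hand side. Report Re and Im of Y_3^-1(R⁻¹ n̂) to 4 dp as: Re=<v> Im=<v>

Need the full column D^3_{m',-1} for m'=−3..3 at α=1.6316, β=2.1238, γ=5.3381.
cos(β/2)=0.487214, sin(β/2)=0.873283
d^3_{-3,-1}: single k=2 term ⇒ +0.166431;  D = -0.114980-0.120328i
d^3_{-2,-1}: k∈[1..2] ⇒ +0.075815 -0.487139 = -0.411325;  D = +0.279567-0.301713i
d^3_{-1,-1}: k∈[0..2] ⇒ +0.013376 -0.343778 +0.828342 = +0.497940;  D = +0.385137+0.315617i
d^3_{0,-1}: k∈[0..2] ⇒ -0.083051 +0.800452 -0.857205 = -0.139804;  D = -0.081879+0.113318i
d^3_{1,-1}: k∈[0..2] ⇒ +0.257833 -1.104456 +0.443536 = -0.403087;  D = +0.340462+0.215787i
d^3_{2,-1}: k∈[0..1] ⇒ -0.487139 +0.782517 = +0.295378;  D = -0.142674+0.258635i
d^3_{3,-1}: single k=0 term ⇒ +0.534693;  D = +0.483010+0.229342i
Y_3^{m'}(θ=2.8284,φ=1.5771) and Σ D·Y over m':
  (-0.1150-0.1203i)·(+0.0002+0.0122i)  (+0.2796-0.3017i)·(+0.0923-0.0012i)  (+0.3851+0.3156i)·(-0.0022-0.3510i)  (-0.0819+0.1133i)·(-0.5415+0.0000i)  (+0.3405+0.2158i)·(+0.0022-0.3510i)  (-0.1427+0.2586i)·(+0.0923+0.0012i)  (+0.4830+0.2293i)·(-0.0002+0.0122i)
Y_3^-1(R⁻¹ n̂) = +0.241289-0.316344i

Re=0.2413 Im=-0.3163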